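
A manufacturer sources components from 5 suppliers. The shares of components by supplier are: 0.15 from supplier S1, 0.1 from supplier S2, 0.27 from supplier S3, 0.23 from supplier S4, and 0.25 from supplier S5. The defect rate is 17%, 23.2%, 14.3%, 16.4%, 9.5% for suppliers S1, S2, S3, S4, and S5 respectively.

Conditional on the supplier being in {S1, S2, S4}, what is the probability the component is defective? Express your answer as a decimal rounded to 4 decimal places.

P(D|S) ≈ 0.1800

Let S = {S1, S2, S4}.
P(S) = 0.15 + 0.1 + 0.23 = 0.48.
P(D ∩ S) = 0.17·0.15 + 0.232·0.1 + 0.164·0.23 = 0.0255 + 0.0232 + 0.03772 = 0.08642.
P(D | S) = 0.08642 / 0.48 = 0.180042…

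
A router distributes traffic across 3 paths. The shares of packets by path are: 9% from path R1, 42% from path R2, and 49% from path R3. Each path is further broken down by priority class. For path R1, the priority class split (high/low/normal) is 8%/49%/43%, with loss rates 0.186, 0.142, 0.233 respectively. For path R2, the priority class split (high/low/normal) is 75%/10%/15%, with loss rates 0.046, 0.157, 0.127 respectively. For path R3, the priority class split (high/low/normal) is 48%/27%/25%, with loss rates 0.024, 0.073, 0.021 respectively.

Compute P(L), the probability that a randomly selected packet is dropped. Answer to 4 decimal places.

0.0636

P(L|R1) = 0.08·0.186 + 0.49·0.142 + 0.43·0.233 = 0.01488 + 0.06958 + 0.10019 = 0.18465
P(L|R2) = 0.75·0.046 + 0.1·0.157 + 0.15·0.127 = 0.0345 + 0.0157 + 0.01905 = 0.06925
P(L|R3) = 0.48·0.024 + 0.27·0.073 + 0.25·0.021 = 0.01152 + 0.01971 + 0.00525 = 0.03648
Then overall,
P(L) = 0.09·0.18465 + 0.42·0.06925 + 0.49·0.03648
      = 0.0166185 + 0.029085 + 0.0178752 = 0.0635787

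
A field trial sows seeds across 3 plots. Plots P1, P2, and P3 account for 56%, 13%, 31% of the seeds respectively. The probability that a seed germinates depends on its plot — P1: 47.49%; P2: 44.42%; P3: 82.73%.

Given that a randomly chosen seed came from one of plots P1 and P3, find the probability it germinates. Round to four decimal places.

Let S = {P1, P3}.
P(S) = 0.56 + 0.31 = 0.87.
P(G ∩ S) = 0.4749·0.56 + 0.8273·0.31 = 0.265944 + 0.256463 = 0.522407.
P(G | S) = 0.522407 / 0.87 = 0.600468…

P(G|S) ≈ 0.6005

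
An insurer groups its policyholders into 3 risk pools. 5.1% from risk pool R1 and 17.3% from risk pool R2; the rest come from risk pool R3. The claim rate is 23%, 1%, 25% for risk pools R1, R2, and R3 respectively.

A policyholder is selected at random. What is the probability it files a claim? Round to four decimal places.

P(R3) = 1 − (0.051 + 0.173) = 0.776.
Using total probability over the partition,
P(C) = P(C|R1)·P(R1) + P(C|R2)·P(R2) + P(C|R3)·P(R3)
      = 0.23·0.051 + 0.01·0.173 + 0.25·0.776
      = 0.01173 + 0.00173 + 0.194 = 0.20746

0.2075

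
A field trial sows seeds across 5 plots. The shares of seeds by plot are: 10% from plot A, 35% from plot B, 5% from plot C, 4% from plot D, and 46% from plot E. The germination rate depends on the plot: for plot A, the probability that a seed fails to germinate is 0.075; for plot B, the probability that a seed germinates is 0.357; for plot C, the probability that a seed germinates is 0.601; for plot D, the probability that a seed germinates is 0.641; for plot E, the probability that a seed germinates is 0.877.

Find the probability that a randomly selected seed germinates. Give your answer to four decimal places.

0.6766

P(G|A) = 1 − 0.075 = 0.925.
P(G) = P(G|A)·P(A) + P(G|B)·P(B) + P(G|C)·P(C) + P(G|D)·P(D) + P(G|E)·P(E)
      = 0.925·0.1 + 0.357·0.35 + 0.601·0.05 + 0.641·0.04 + 0.877·0.46
      = 0.0925 + 0.12495 + 0.03005 + 0.02564 + 0.40342 = 0.67656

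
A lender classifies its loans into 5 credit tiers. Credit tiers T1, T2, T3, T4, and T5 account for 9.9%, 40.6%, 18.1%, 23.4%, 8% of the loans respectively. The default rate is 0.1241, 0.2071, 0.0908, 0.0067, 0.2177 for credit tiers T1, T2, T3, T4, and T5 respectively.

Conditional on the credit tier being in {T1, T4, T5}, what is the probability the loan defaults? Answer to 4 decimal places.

Let S = {T1, T4, T5}.
P(S) = 0.099 + 0.234 + 0.08 = 0.413.
P(D ∩ S) = 0.1241·0.099 + 0.0067·0.234 + 0.2177·0.08 = 0.0122859 + 0.0015678 + 0.017416 = 0.0312697.
P(D | S) = 0.0312697 / 0.413 = 0.075714…

P(D|S) ≈ 0.0757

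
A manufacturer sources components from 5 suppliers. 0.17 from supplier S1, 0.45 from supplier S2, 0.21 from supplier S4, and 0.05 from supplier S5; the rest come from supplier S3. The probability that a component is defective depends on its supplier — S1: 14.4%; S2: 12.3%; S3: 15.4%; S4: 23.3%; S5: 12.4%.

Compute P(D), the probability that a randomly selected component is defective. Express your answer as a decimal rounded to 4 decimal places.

P(D) ≈ 0.1534

P(S3) = 1 − (0.17 + 0.45 + 0.21 + 0.05) = 0.12.
P(D) = P(D|S1)·P(S1) + P(D|S2)·P(S2) + P(D|S3)·P(S3) + P(D|S4)·P(S4) + P(D|S5)·P(S5)
      = 0.144·0.17 + 0.123·0.45 + 0.154·0.12 + 0.233·0.21 + 0.124·0.05
      = 0.02448 + 0.05535 + 0.01848 + 0.04893 + 0.0062 = 0.15344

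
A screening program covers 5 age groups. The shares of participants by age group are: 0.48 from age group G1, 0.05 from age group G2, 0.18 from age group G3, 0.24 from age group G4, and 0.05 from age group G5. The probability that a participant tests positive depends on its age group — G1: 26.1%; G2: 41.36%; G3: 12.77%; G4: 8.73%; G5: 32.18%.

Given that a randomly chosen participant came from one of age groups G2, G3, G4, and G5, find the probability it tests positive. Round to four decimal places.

0.1552

Let S = {G2, G3, G4, G5}.
P(S) = 0.05 + 0.18 + 0.24 + 0.05 = 0.52.
P(T ∩ S) = 0.4136·0.05 + 0.1277·0.18 + 0.0873·0.24 + 0.3218·0.05 = 0.02068 + 0.022986 + 0.020952 + 0.01609 = 0.080708.
P(T | S) = 0.080708 / 0.52 = 0.155208…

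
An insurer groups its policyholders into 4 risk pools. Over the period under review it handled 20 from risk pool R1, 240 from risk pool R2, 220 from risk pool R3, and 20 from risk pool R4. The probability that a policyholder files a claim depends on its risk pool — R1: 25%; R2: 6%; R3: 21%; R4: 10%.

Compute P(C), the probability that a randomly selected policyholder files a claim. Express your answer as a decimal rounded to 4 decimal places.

Total: 20 + 240 + 220 + 20 = 500.
P(R1) = 20/500 = 0.04. P(R2) = 240/500 = 0.48. P(R3) = 220/500 = 0.44. P(R4) = 20/500 = 0.04.
P(C) = P(C|R1)·P(R1) + P(C|R2)·P(R2) + P(C|R3)·P(R3) + P(C|R4)·P(R4)
      = 0.25·0.04 + 0.06·0.48 + 0.21·0.44 + 0.1·0.04
      = 0.01 + 0.0288 + 0.0924 + 0.004 = 0.1352

P(C) ≈ 0.1352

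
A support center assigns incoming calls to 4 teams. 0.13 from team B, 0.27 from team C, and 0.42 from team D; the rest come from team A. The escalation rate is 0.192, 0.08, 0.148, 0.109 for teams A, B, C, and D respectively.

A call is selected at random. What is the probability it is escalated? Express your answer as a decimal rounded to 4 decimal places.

P(E) ≈ 0.1307

P(A) = 1 − (0.13 + 0.27 + 0.42) = 0.18.
P(E) = P(E|A)·P(A) + P(E|B)·P(B) + P(E|C)·P(C) + P(E|D)·P(D)
      = 0.192·0.18 + 0.08·0.13 + 0.148·0.27 + 0.109·0.42
      = 0.03456 + 0.0104 + 0.03996 + 0.04578 = 0.1307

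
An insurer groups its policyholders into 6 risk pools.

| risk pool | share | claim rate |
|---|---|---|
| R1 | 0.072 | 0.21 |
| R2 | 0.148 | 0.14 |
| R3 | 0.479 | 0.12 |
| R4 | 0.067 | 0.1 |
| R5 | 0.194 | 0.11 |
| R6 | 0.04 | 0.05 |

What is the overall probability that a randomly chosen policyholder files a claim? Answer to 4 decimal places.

P(C) = P(C|R1)·P(R1) + P(C|R2)·P(R2) + P(C|R3)·P(R3) + P(C|R4)·P(R4) + P(C|R5)·P(R5) + P(C|R6)·P(R6)
      = 0.21·0.072 + 0.14·0.148 + 0.12·0.479 + 0.1·0.067 + 0.11·0.194 + 0.05·0.04
      = 0.01512 + 0.02072 + 0.05748 + 0.0067 + 0.02134 + 0.002 = 0.12336

0.1234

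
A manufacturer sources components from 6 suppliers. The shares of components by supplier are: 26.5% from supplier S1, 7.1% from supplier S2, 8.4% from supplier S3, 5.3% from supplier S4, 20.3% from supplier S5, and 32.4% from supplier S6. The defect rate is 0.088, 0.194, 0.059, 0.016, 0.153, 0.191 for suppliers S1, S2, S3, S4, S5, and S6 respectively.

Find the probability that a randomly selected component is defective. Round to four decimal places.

P(D) = P(D|S1)·P(S1) + P(D|S2)·P(S2) + P(D|S3)·P(S3) + P(D|S4)·P(S4) + P(D|S5)·P(S5) + P(D|S6)·P(S6)
      = 0.088·0.265 + 0.194·0.071 + 0.059·0.084 + 0.016·0.053 + 0.153·0.203 + 0.191·0.324
      = 0.02332 + 0.013774 + 0.004956 + 0.000848 + 0.031059 + 0.061884 = 0.135841

0.1358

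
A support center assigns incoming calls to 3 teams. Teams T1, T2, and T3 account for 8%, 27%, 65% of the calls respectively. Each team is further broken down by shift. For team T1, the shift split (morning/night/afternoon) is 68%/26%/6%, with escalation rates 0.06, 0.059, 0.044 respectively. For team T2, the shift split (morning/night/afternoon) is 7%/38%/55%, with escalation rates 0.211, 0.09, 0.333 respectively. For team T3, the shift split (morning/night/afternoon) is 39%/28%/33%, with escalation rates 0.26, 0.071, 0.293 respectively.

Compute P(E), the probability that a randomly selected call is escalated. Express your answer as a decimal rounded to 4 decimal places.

0.2091

P(E|T1) = 0.68·0.06 + 0.26·0.059 + 0.06·0.044 = 0.0408 + 0.01534 + 0.00264 = 0.05878
P(E|T2) = 0.07·0.211 + 0.38·0.09 + 0.55·0.333 = 0.01477 + 0.0342 + 0.18315 = 0.23212
P(E|T3) = 0.39·0.26 + 0.28·0.071 + 0.33·0.293 = 0.1014 + 0.01988 + 0.09669 = 0.21797
Then overall,
P(E) = 0.08·0.05878 + 0.27·0.23212 + 0.65·0.21797
      = 0.0047024 + 0.0626724 + 0.1416805 = 0.2090553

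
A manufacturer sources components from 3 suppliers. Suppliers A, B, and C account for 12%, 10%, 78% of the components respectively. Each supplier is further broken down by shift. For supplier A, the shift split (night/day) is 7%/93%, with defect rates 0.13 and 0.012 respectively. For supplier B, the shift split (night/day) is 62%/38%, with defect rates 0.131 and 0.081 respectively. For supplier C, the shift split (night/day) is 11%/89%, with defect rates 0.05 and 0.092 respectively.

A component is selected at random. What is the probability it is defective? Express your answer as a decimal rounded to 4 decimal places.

P(D|A) = 0.07·0.13 + 0.93·0.012 = 0.0091 + 0.01116 = 0.02026
P(D|B) = 0.62·0.131 + 0.38·0.081 = 0.08122 + 0.03078 = 0.112
P(D|C) = 0.11·0.05 + 0.89·0.092 = 0.0055 + 0.08188 = 0.08738
By total probability over the outer partition,
P(D) = 0.12·0.02026 + 0.1·0.112 + 0.78·0.08738
      = 0.0024312 + 0.0112 + 0.0681564 = 0.0817876

0.0818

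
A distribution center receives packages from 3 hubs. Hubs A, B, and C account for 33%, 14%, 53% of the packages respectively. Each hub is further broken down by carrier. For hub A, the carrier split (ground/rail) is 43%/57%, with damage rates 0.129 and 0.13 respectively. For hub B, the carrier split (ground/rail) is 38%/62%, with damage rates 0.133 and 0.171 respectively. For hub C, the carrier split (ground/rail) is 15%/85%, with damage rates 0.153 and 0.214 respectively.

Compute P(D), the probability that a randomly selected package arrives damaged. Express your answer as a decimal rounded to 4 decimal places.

P(D|A) = 0.43·0.129 + 0.57·0.13 = 0.05547 + 0.0741 = 0.12957
P(D|B) = 0.38·0.133 + 0.62·0.171 = 0.05054 + 0.10602 = 0.15656
P(D|C) = 0.15·0.153 + 0.85·0.214 = 0.02295 + 0.1819 = 0.20485
Then overall,
P(D) = 0.33·0.12957 + 0.14·0.15656 + 0.53·0.20485
      = 0.0427581 + 0.0219184 + 0.1085705 = 0.173247

0.1732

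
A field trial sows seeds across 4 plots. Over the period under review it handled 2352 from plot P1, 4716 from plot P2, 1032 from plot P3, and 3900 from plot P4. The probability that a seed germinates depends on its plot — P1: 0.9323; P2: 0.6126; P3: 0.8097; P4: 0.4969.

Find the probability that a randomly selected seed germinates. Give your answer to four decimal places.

0.6546

Total: 2352 + 4716 + 1032 + 3900 = 12000.
P(P1) = 2352/12000 = 0.196. P(P2) = 4716/12000 = 0.393. P(P3) = 1032/12000 = 0.086. P(P4) = 3900/12000 = 0.325.
Using total probability over the partition,
P(G) = P(G|P1)·P(P1) + P(G|P2)·P(P2) + P(G|P3)·P(P3) + P(G|P4)·P(P4)
      = 0.9323·0.196 + 0.6126·0.393 + 0.8097·0.086 + 0.4969·0.325
      = 0.1827308 + 0.2407518 + 0.0696342 + 0.1614925 = 0.6546093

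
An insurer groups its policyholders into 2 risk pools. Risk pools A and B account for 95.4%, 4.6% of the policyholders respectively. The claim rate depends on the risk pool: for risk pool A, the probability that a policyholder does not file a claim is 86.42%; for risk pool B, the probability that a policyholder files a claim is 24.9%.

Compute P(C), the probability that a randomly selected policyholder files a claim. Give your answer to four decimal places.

P(C|A) = 1 − 0.8642 = 0.1358.
Summing over the partition,
P(C) = P(C|A)·P(A) + P(C|B)·P(B)
      = 0.1358·0.954 + 0.249·0.046
      = 0.1295532 + 0.011454 = 0.1410072

0.1410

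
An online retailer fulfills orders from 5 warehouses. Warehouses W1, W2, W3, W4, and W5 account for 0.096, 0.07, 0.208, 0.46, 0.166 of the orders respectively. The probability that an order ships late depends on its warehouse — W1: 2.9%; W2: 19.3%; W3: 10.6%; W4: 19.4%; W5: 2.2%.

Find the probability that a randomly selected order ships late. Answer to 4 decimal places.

Using total probability over the partition,
P(L) = P(L|W1)·P(W1) + P(L|W2)·P(W2) + P(L|W3)·P(W3) + P(L|W4)·P(W4) + P(L|W5)·P(W5)
      = 0.029·0.096 + 0.193·0.07 + 0.106·0.208 + 0.194·0.46 + 0.022·0.166
      = 0.002784 + 0.01351 + 0.022048 + 0.08924 + 0.003652 = 0.131234

0.1312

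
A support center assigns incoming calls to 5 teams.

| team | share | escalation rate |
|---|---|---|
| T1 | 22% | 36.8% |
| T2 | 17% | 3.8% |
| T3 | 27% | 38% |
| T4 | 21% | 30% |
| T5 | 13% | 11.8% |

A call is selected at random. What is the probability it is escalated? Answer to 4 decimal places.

0.2684

By the law of total probability,
P(E) = P(E|T1)·P(T1) + P(E|T2)·P(T2) + P(E|T3)·P(T3) + P(E|T4)·P(T4) + P(E|T5)·P(T5)
      = 0.368·0.22 + 0.038·0.17 + 0.38·0.27 + 0.3·0.21 + 0.118·0.13
      = 0.08096 + 0.00646 + 0.1026 + 0.063 + 0.01534 = 0.26836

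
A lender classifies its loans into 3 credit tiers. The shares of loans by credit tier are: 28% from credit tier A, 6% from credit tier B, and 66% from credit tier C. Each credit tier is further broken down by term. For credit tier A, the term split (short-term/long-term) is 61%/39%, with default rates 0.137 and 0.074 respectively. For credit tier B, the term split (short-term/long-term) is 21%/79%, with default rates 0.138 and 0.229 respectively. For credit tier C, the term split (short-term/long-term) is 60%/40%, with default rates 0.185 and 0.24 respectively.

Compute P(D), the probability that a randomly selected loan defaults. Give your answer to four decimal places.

P(D|A) = 0.61·0.137 + 0.39·0.074 = 0.08357 + 0.02886 = 0.11243
P(D|B) = 0.21·0.138 + 0.79·0.229 = 0.02898 + 0.18091 = 0.20989
P(D|C) = 0.6·0.185 + 0.4·0.24 = 0.111 + 0.096 = 0.207
By total probability over the outer partition,
P(D) = 0.28·0.11243 + 0.06·0.20989 + 0.66·0.207
      = 0.0314804 + 0.0125934 + 0.13662 = 0.1806938

0.1807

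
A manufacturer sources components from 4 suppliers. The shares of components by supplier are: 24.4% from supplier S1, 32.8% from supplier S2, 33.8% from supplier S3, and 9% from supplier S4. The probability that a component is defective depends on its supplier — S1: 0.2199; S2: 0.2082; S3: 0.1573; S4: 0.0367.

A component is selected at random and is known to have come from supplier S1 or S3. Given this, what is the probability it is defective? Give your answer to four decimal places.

Let S = {S1, S3}.
P(S) = 0.244 + 0.338 = 0.582.
P(D ∩ S) = 0.2199·0.244 + 0.1573·0.338 = 0.0536556 + 0.0531674 = 0.106823.
P(D | S) = 0.106823 / 0.582 = 0.183545…

0.1835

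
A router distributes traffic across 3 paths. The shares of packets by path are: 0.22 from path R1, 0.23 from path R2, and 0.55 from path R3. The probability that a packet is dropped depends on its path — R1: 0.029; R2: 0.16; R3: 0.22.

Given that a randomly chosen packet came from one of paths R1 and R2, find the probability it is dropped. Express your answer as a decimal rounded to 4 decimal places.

Let S = {R1, R2}.
P(S) = 0.22 + 0.23 = 0.45.
P(L ∩ S) = 0.029·0.22 + 0.16·0.23 = 0.00638 + 0.0368 = 0.04318.
P(L | S) = 0.04318 / 0.45 = 0.095956…

P(L|S) ≈ 0.0960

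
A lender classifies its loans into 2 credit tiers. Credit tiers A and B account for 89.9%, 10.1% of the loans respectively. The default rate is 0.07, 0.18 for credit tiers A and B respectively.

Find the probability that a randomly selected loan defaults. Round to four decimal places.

P(D) = P(D|A)·P(A) + P(D|B)·P(B)
      = 0.07·0.899 + 0.18·0.101
      = 0.06293 + 0.01818 = 0.08111

P(D) ≈ 0.0811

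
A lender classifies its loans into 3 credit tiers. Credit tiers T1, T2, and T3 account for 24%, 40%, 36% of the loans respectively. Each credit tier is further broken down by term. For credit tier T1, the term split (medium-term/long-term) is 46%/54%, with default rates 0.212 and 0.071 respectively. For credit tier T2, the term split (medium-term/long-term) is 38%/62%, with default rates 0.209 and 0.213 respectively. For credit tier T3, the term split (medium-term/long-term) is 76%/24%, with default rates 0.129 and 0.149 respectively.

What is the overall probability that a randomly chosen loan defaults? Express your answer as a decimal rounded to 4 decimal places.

0.1654

P(D|T1) = 0.46·0.212 + 0.54·0.071 = 0.09752 + 0.03834 = 0.13586
P(D|T2) = 0.38·0.209 + 0.62·0.213 = 0.07942 + 0.13206 = 0.21148
P(D|T3) = 0.76·0.129 + 0.24·0.149 = 0.09804 + 0.03576 = 0.1338
Then overall,
P(D) = 0.24·0.13586 + 0.4·0.21148 + 0.36·0.1338
      = 0.0326064 + 0.084592 + 0.048168 = 0.1653664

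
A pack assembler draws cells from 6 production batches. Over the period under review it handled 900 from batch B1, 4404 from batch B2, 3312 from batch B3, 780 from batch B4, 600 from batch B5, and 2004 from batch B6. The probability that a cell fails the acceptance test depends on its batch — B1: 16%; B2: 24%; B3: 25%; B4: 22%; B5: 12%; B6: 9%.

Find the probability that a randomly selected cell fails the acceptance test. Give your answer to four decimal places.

Total: 900 + 4404 + 3312 + 780 + 600 + 2004 = 12000.
P(B1) = 900/12000 = 0.075. P(B2) = 4404/12000 = 0.367. P(B3) = 3312/12000 = 0.276. P(B4) = 780/12000 = 0.065. P(B5) = 600/12000 = 0.05. P(B6) = 2004/12000 = 0.167.
P(F) = P(F|B1)·P(B1) + P(F|B2)·P(B2) + P(F|B3)·P(B3) + P(F|B4)·P(B4) + P(F|B5)·P(B5) + P(F|B6)·P(B6)
      = 0.16·0.075 + 0.24·0.367 + 0.25·0.276 + 0.22·0.065 + 0.12·0.05 + 0.09·0.167
      = 0.012 + 0.08808 + 0.069 + 0.0143 + 0.006 + 0.01503 = 0.20441

P(F) ≈ 0.2044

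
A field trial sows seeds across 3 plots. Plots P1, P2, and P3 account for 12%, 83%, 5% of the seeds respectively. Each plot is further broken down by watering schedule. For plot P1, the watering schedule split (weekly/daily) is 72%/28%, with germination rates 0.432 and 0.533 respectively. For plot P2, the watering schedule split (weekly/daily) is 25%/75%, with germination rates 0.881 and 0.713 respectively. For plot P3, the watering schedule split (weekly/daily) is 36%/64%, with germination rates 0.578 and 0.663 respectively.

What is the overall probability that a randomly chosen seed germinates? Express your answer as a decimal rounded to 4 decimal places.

0.7135

P(G|P1) = 0.72·0.432 + 0.28·0.533 = 0.31104 + 0.14924 = 0.46028
P(G|P2) = 0.25·0.881 + 0.75·0.713 = 0.22025 + 0.53475 = 0.755
P(G|P3) = 0.36·0.578 + 0.64·0.663 = 0.20808 + 0.42432 = 0.6324
By total probability over the outer partition,
P(G) = 0.12·0.46028 + 0.83·0.755 + 0.05·0.6324
      = 0.0552336 + 0.62665 + 0.03162 = 0.7135036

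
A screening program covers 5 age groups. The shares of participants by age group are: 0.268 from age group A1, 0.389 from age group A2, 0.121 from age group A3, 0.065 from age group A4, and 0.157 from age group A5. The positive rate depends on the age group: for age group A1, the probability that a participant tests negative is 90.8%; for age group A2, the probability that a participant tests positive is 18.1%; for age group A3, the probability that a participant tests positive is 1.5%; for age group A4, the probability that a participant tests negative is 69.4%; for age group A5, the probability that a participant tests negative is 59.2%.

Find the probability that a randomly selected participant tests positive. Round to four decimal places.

P(T|A1) = 1 − 0.908 = 0.092.
P(T|A4) = 1 − 0.694 = 0.306.
P(T|A5) = 1 − 0.592 = 0.408.
Using total probability over the partition,
P(T) = P(T|A1)·P(A1) + P(T|A2)·P(A2) + P(T|A3)·P(A3) + P(T|A4)·P(A4) + P(T|A5)·P(A5)
      = 0.092·0.268 + 0.181·0.389 + 0.015·0.121 + 0.306·0.065 + 0.408·0.157
      = 0.024656 + 0.070409 + 0.001815 + 0.01989 + 0.064056 = 0.180826

P(T) ≈ 0.1808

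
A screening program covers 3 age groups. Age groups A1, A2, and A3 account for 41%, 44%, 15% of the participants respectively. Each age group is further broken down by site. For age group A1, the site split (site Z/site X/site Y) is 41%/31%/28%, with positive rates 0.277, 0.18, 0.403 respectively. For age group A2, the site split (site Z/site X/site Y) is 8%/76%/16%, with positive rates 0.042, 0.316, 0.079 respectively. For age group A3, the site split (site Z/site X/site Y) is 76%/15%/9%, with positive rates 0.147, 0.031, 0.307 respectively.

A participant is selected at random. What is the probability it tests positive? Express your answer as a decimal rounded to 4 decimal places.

0.2500

P(T|A1) = 0.41·0.277 + 0.31·0.18 + 0.28·0.403 = 0.11357 + 0.0558 + 0.11284 = 0.28221
P(T|A2) = 0.08·0.042 + 0.76·0.316 + 0.16·0.079 = 0.00336 + 0.24016 + 0.01264 = 0.25616
P(T|A3) = 0.76·0.147 + 0.15·0.031 + 0.09·0.307 = 0.11172 + 0.00465 + 0.02763 = 0.144
Then overall,
P(T) = 0.41·0.28221 + 0.44·0.25616 + 0.15·0.144
      = 0.1157061 + 0.1127104 + 0.0216 = 0.2500165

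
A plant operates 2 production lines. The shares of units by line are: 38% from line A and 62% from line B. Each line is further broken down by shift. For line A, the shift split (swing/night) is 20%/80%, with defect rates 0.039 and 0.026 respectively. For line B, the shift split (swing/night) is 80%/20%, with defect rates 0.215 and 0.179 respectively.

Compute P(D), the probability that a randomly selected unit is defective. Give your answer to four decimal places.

0.1397

P(D|A) = 0.2·0.039 + 0.8·0.026 = 0.0078 + 0.0208 = 0.0286
P(D|B) = 0.8·0.215 + 0.2·0.179 = 0.172 + 0.0358 = 0.2078
By total probability over the outer partition,
P(D) = 0.38·0.0286 + 0.62·0.2078
      = 0.010868 + 0.128836 = 0.139704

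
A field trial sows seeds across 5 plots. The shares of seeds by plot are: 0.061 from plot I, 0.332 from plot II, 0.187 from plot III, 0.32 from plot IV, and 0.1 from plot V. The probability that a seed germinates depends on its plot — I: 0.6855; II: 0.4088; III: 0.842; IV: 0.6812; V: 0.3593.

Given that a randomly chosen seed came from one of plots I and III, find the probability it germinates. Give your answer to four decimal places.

P(G|S) ≈ 0.8035

Let S = {I, III}.
P(S) = 0.061 + 0.187 = 0.248.
P(G ∩ S) = 0.6855·0.061 + 0.842·0.187 = 0.0418155 + 0.157454 = 0.1992695.
P(G | S) = 0.1992695 / 0.248 = 0.803506…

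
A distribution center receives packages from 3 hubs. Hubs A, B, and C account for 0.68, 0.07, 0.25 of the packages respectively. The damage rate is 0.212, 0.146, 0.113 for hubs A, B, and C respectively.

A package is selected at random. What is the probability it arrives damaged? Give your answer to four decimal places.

P(D) = P(D|A)·P(A) + P(D|B)·P(B) + P(D|C)·P(C)
      = 0.212·0.68 + 0.146·0.07 + 0.113·0.25
      = 0.14416 + 0.01022 + 0.02825 = 0.18263

P(D) ≈ 0.1826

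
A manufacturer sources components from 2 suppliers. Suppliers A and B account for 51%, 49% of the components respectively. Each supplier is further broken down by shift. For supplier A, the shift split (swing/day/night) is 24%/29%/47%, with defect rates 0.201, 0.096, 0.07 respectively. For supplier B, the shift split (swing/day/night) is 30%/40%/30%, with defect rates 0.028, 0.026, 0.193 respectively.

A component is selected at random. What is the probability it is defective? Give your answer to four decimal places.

P(D) ≈ 0.0932

P(D|A) = 0.24·0.201 + 0.29·0.096 + 0.47·0.07 = 0.04824 + 0.02784 + 0.0329 = 0.10898
P(D|B) = 0.3·0.028 + 0.4·0.026 + 0.3·0.193 = 0.0084 + 0.0104 + 0.0579 = 0.0767
Then overall,
P(D) = 0.51·0.10898 + 0.49·0.0767
      = 0.0555798 + 0.037583 = 0.0931628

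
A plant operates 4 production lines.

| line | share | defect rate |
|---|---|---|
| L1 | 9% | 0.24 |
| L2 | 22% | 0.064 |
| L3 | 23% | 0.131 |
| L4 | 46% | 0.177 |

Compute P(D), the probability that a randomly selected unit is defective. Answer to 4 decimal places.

0.1472

P(D) = P(D|L1)·P(L1) + P(D|L2)·P(L2) + P(D|L3)·P(L3) + P(D|L4)·P(L4)
      = 0.24·0.09 + 0.064·0.22 + 0.131·0.23 + 0.177·0.46
      = 0.0216 + 0.01408 + 0.03013 + 0.08142 = 0.14723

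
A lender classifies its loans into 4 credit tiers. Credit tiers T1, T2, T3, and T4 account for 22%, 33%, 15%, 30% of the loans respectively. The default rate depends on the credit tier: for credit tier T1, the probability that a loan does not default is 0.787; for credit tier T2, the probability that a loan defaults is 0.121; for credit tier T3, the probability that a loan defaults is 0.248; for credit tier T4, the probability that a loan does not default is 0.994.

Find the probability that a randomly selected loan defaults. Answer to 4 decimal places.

P(D) ≈ 0.1258

P(D|T1) = 1 − 0.787 = 0.213.
P(D|T4) = 1 − 0.994 = 0.006.
P(D) = P(D|T1)·P(T1) + P(D|T2)·P(T2) + P(D|T3)·P(T3) + P(D|T4)·P(T4)
      = 0.213·0.22 + 0.121·0.33 + 0.248·0.15 + 0.006·0.3
      = 0.04686 + 0.03993 + 0.0372 + 0.0018 = 0.12579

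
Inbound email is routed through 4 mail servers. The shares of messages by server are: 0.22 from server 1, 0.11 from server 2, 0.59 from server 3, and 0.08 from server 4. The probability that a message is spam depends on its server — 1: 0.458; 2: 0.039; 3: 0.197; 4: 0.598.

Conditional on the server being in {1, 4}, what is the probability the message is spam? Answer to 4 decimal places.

P(S|J) ≈ 0.4953

Let J = {1, 4}.
P(J) = 0.22 + 0.08 = 0.3.
P(S ∩ J) = 0.458·0.22 + 0.598·0.08 = 0.10076 + 0.04784 = 0.1486.
P(S | J) = 0.1486 / 0.3 = 0.495333…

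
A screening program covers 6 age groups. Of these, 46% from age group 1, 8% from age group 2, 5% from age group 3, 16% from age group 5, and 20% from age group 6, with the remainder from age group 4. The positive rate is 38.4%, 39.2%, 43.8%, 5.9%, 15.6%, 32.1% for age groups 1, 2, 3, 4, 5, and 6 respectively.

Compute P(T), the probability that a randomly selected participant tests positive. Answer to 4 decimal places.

P(T) ≈ 0.3220

P(4) = 1 − (0.46 + 0.08 + 0.05 + 0.16 + 0.2) = 0.05.
P(T) = P(T|1)·P(1) + P(T|2)·P(2) + P(T|3)·P(3) + P(T|4)·P(4) + P(T|5)·P(5) + P(T|6)·P(6)
      = 0.384·0.46 + 0.392·0.08 + 0.438·0.05 + 0.059·0.05 + 0.156·0.16 + 0.321·0.2
      = 0.17664 + 0.03136 + 0.0219 + 0.00295 + 0.02496 + 0.0642 = 0.32201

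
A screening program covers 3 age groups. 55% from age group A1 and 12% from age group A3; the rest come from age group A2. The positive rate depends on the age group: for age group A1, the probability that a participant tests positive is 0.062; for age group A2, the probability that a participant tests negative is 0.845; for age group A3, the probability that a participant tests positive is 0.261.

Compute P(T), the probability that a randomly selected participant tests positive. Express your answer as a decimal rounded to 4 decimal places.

P(A2) = 1 − (0.55 + 0.12) = 0.33.
P(T|A2) = 1 − 0.845 = 0.155.
P(T) = P(T|A1)·P(A1) + P(T|A2)·P(A2) + P(T|A3)·P(A3)
      = 0.062·0.55 + 0.155·0.33 + 0.261·0.12
      = 0.0341 + 0.05115 + 0.03132 = 0.11657

P(T) ≈ 0.1166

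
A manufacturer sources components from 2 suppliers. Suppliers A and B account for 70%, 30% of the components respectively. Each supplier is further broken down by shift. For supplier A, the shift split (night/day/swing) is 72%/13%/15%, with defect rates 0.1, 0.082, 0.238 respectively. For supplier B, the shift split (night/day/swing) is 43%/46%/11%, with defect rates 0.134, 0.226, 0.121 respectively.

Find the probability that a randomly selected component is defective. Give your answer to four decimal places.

0.1353

P(D|A) = 0.72·0.1 + 0.13·0.082 + 0.15·0.238 = 0.072 + 0.01066 + 0.0357 = 0.11836
P(D|B) = 0.43·0.134 + 0.46·0.226 + 0.11·0.121 = 0.05762 + 0.10396 + 0.01331 = 0.17489
Then overall,
P(D) = 0.7·0.11836 + 0.3·0.17489
      = 0.082852 + 0.052467 = 0.135319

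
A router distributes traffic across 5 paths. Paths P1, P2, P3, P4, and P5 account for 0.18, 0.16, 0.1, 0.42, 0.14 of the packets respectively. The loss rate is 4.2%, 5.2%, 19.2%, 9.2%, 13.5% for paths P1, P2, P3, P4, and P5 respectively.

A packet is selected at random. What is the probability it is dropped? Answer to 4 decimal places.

By the law of total probability,
P(L) = P(L|P1)·P(P1) + P(L|P2)·P(P2) + P(L|P3)·P(P3) + P(L|P4)·P(P4) + P(L|P5)·P(P5)
      = 0.042·0.18 + 0.052·0.16 + 0.192·0.1 + 0.092·0.42 + 0.135·0.14
      = 0.00756 + 0.00832 + 0.0192 + 0.03864 + 0.0189 = 0.09262

0.0926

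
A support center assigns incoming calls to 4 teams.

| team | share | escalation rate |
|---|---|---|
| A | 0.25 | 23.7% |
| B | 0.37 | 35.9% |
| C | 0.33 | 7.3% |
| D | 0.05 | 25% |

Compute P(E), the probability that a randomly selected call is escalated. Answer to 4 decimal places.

P(E) ≈ 0.2287

By the law of total probability,
P(E) = P(E|A)·P(A) + P(E|B)·P(B) + P(E|C)·P(C) + P(E|D)·P(D)
      = 0.237·0.25 + 0.359·0.37 + 0.073·0.33 + 0.25·0.05
      = 0.05925 + 0.13283 + 0.02409 + 0.0125 = 0.22867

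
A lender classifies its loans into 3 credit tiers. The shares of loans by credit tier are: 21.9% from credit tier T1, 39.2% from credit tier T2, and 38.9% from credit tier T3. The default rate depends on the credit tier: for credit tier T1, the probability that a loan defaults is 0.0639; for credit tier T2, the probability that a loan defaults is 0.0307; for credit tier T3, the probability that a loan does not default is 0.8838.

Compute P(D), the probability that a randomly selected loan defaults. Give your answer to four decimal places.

P(D|T3) = 1 − 0.8838 = 0.1162.
Summing over the partition,
P(D) = P(D|T1)·P(T1) + P(D|T2)·P(T2) + P(D|T3)·P(T3)
      = 0.0639·0.219 + 0.0307·0.392 + 0.1162·0.389
      = 0.0139941 + 0.0120344 + 0.0452018 = 0.0712303

0.0712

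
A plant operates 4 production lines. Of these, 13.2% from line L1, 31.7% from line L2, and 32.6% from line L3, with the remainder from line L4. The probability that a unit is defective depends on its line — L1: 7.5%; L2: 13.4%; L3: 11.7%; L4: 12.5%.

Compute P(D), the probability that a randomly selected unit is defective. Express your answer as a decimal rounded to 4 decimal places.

P(L4) = 1 − (0.132 + 0.317 + 0.326) = 0.225.
Using total probability over the partition,
P(D) = P(D|L1)·P(L1) + P(D|L2)·P(L2) + P(D|L3)·P(L3) + P(D|L4)·P(L4)
      = 0.075·0.132 + 0.134·0.317 + 0.117·0.326 + 0.125·0.225
      = 0.0099 + 0.042478 + 0.038142 + 0.028125 = 0.118645

P(D) ≈ 0.1186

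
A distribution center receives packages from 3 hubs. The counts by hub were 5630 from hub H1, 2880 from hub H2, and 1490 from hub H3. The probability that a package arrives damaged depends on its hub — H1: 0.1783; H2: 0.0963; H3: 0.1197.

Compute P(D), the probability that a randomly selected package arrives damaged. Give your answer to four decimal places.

Total: 5630 + 2880 + 1490 = 10000.
P(H1) = 5630/10000 = 0.563. P(H2) = 2880/10000 = 0.288. P(H3) = 1490/10000 = 0.149.
Using total probability over the partition,
P(D) = P(D|H1)·P(H1) + P(D|H2)·P(H2) + P(D|H3)·P(H3)
      = 0.1783·0.563 + 0.0963·0.288 + 0.1197·0.149
      = 0.1003829 + 0.0277344 + 0.0178353 = 0.1459526

P(D) ≈ 0.1460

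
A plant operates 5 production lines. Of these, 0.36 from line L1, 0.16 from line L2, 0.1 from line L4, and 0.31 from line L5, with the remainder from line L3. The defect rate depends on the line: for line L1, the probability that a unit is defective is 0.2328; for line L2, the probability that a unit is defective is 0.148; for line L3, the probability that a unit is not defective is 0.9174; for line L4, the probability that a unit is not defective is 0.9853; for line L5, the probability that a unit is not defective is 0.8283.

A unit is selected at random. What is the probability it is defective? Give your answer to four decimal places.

0.1680

P(L3) = 1 − (0.36 + 0.16 + 0.1 + 0.31) = 0.07.
P(D|L3) = 1 − 0.9174 = 0.0826.
P(D|L4) = 1 − 0.9853 = 0.0147.
P(D|L5) = 1 − 0.8283 = 0.1717.
P(D) = P(D|L1)·P(L1) + P(D|L2)·P(L2) + P(D|L3)·P(L3) + P(D|L4)·P(L4) + P(D|L5)·P(L5)
      = 0.2328·0.36 + 0.148·0.16 + 0.0826·0.07 + 0.0147·0.1 + 0.1717·0.31
      = 0.083808 + 0.02368 + 0.005782 + 0.00147 + 0.053227 = 0.167967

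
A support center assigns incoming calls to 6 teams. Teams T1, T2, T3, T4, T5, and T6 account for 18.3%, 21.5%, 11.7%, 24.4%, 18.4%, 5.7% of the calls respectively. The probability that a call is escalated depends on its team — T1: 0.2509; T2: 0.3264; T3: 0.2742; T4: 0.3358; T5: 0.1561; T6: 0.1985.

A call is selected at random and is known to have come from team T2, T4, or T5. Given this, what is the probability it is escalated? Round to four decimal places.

Let S = {T2, T4, T5}.
P(S) = 0.215 + 0.244 + 0.184 = 0.643.
P(E ∩ S) = 0.3264·0.215 + 0.3358·0.244 + 0.1561·0.184 = 0.070176 + 0.0819352 + 0.0287224 = 0.1808336.
P(E | S) = 0.1808336 / 0.643 = 0.281234…

0.2812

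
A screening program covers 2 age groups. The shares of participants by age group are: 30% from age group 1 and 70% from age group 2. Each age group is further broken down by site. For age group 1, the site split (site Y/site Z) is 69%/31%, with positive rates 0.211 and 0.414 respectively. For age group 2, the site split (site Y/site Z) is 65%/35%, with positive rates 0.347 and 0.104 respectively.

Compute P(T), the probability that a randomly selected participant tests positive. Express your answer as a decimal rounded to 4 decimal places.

P(T|1) = 0.69·0.211 + 0.31·0.414 = 0.14559 + 0.12834 = 0.27393
P(T|2) = 0.65·0.347 + 0.35·0.104 = 0.22555 + 0.0364 = 0.26195
By total probability over the outer partition,
P(T) = 0.3·0.27393 + 0.7·0.26195
      = 0.082179 + 0.183365 = 0.265544

0.2655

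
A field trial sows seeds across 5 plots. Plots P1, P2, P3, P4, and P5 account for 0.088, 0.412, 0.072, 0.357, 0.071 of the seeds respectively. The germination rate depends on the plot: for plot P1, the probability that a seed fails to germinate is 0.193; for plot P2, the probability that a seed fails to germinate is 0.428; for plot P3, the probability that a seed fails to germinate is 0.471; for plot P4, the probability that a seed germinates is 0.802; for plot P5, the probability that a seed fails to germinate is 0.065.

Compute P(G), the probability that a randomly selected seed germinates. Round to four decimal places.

0.6975

P(G|P1) = 1 − 0.193 = 0.807.
P(G|P2) = 1 − 0.428 = 0.572.
P(G|P3) = 1 − 0.471 = 0.529.
P(G|P5) = 1 − 0.065 = 0.935.
By the law of total probability,
P(G) = P(G|P1)·P(P1) + P(G|P2)·P(P2) + P(G|P3)·P(P3) + P(G|P4)·P(P4) + P(G|P5)·P(P5)
      = 0.807·0.088 + 0.572·0.412 + 0.529·0.072 + 0.802·0.357 + 0.935·0.071
      = 0.071016 + 0.235664 + 0.038088 + 0.286314 + 0.066385 = 0.697467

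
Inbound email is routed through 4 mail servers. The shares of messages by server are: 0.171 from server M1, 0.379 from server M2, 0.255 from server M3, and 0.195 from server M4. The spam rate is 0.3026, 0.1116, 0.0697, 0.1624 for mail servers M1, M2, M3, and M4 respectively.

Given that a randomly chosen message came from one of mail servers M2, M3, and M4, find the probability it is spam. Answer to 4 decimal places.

Let J = {M2, M3, M4}.
P(J) = 0.379 + 0.255 + 0.195 = 0.829.
P(S ∩ J) = 0.1116·0.379 + 0.0697·0.255 + 0.1624·0.195 = 0.0422964 + 0.0177735 + 0.031668 = 0.0917379.
P(S | J) = 0.0917379 / 0.829 = 0.110661…

P(S|J) ≈ 0.1107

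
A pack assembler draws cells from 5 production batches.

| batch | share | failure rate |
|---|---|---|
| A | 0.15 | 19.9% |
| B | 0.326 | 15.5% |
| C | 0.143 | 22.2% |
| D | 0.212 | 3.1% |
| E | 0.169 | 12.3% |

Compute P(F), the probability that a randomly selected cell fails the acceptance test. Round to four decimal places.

0.1395

By the law of total probability,
P(F) = P(F|A)·P(A) + P(F|B)·P(B) + P(F|C)·P(C) + P(F|D)·P(D) + P(F|E)·P(E)
      = 0.199·0.15 + 0.155·0.326 + 0.222·0.143 + 0.031·0.212 + 0.123·0.169
      = 0.02985 + 0.05053 + 0.031746 + 0.006572 + 0.020787 = 0.139485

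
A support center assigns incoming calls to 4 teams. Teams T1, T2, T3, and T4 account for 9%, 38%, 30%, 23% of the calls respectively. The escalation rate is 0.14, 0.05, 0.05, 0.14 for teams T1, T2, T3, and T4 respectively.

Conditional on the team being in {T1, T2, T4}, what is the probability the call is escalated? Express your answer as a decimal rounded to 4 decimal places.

P(E|S) ≈ 0.0911

Let S = {T1, T2, T4}.
P(S) = 0.09 + 0.38 + 0.23 = 0.7.
P(E ∩ S) = 0.14·0.09 + 0.05·0.38 + 0.14·0.23 = 0.0126 + 0.019 + 0.0322 = 0.0638.
P(E | S) = 0.0638 / 0.7 = 0.091143…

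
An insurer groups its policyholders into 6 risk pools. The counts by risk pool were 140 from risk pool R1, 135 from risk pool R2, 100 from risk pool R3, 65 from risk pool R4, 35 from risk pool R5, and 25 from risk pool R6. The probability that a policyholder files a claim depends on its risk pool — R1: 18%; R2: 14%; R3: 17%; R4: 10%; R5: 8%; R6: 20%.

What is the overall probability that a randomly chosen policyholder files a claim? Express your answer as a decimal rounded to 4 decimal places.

Total: 140 + 135 + 100 + 65 + 35 + 25 = 500.
P(R1) = 140/500 = 0.28. P(R2) = 135/500 = 0.27. P(R3) = 100/500 = 0.2. P(R4) = 65/500 = 0.13. P(R5) = 35/500 = 0.07. P(R6) = 25/500 = 0.05.
P(C) = P(C|R1)·P(R1) + P(C|R2)·P(R2) + P(C|R3)·P(R3) + P(C|R4)·P(R4) + P(C|R5)·P(R5) + P(C|R6)·P(R6)
      = 0.18·0.28 + 0.14·0.27 + 0.17·0.2 + 0.1·0.13 + 0.08·0.07 + 0.2·0.05
      = 0.0504 + 0.0378 + 0.034 + 0.013 + 0.0056 + 0.01 = 0.1508

0.1508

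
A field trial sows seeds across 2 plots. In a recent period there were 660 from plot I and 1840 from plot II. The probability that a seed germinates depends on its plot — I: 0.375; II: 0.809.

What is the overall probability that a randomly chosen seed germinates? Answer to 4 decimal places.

P(G) ≈ 0.6944

Total: 660 + 1840 = 2500.
P(I) = 660/2500 = 0.264. P(II) = 1840/2500 = 0.736.
Using total probability over the partition,
P(G) = P(G|I)·P(I) + P(G|II)·P(II)
      = 0.375·0.264 + 0.809·0.736
      = 0.099 + 0.595424 = 0.694424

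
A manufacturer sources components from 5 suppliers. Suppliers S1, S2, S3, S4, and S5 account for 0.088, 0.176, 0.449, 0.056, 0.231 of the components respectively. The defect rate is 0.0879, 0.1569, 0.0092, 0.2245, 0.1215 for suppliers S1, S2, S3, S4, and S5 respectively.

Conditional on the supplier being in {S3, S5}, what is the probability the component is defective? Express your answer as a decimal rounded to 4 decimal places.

P(D|S) ≈ 0.0473

Let S = {S3, S5}.
P(S) = 0.449 + 0.231 = 0.68.
P(D ∩ S) = 0.0092·0.449 + 0.1215·0.231 = 0.0041308 + 0.0280665 = 0.0321973.
P(D | S) = 0.0321973 / 0.68 = 0.047349…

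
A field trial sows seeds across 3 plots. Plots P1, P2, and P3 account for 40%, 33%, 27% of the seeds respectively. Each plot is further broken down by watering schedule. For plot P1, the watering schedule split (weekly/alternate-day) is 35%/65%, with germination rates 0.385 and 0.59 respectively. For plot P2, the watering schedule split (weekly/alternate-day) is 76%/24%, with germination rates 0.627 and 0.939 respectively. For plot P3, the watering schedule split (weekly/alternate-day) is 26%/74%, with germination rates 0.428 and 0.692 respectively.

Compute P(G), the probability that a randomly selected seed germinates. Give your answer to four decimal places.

P(G) ≈ 0.6072

P(G|P1) = 0.35·0.385 + 0.65·0.59 = 0.13475 + 0.3835 = 0.51825
P(G|P2) = 0.76·0.627 + 0.24·0.939 = 0.47652 + 0.22536 = 0.70188
P(G|P3) = 0.26·0.428 + 0.74·0.692 = 0.11128 + 0.51208 = 0.62336
Then overall,
P(G) = 0.4·0.51825 + 0.33·0.70188 + 0.27·0.62336
      = 0.2073 + 0.2316204 + 0.1683072 = 0.6072276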